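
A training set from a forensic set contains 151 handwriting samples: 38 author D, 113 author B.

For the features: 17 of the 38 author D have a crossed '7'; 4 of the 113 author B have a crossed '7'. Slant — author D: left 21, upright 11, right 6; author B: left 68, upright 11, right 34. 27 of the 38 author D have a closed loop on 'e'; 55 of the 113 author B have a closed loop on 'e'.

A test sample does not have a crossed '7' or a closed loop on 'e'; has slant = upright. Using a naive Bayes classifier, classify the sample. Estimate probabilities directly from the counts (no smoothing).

author B

author D: (38/151) × (21/38) × (11/38) × (11/38) ≈ 0.0116536
author B: (113/151) × (109/113) × (11/113) × (58/113) ≈ 0.0360673
Highest score → author B.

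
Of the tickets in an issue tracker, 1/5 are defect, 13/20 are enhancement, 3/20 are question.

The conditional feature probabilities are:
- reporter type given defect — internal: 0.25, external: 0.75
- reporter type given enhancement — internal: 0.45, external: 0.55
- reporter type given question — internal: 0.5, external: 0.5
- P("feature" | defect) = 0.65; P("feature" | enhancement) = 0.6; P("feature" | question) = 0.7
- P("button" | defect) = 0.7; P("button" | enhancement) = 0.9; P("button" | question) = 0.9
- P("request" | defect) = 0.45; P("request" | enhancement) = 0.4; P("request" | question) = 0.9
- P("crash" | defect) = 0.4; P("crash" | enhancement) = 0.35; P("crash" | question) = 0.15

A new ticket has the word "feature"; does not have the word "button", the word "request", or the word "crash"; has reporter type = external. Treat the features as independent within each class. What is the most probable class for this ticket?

defect: 0.2 × 0.75 × 0.65 × (1−0.7) × (1−0.45) × (1−0.4) = 0.0096525
enhancement: 0.65 × 0.55 × 0.6 × (1−0.9) × (1−0.4) × (1−0.35) = 0.0083655
question: 0.15 × 0.5 × 0.7 × (1−0.9) × (1−0.9) × (1−0.15) = 0.00044625
Highest score → defect.

defect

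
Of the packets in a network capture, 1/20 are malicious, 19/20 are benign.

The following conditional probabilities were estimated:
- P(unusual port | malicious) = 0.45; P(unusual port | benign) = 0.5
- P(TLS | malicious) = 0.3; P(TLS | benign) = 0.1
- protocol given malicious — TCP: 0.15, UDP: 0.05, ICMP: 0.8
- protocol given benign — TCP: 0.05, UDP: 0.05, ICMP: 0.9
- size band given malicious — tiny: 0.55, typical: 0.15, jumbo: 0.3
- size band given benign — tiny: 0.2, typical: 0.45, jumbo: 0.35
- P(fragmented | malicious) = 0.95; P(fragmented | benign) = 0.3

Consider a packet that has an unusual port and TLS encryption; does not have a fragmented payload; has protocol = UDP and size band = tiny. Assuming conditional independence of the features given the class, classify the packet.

benign

malicious: 0.05 × 0.45 × 0.3 × 0.05 × 0.55 × (1−0.95) = 0.00000928125
benign: 0.95 × 0.5 × 0.1 × 0.05 × 0.2 × (1−0.3) = 0.0003325
Highest score → benign.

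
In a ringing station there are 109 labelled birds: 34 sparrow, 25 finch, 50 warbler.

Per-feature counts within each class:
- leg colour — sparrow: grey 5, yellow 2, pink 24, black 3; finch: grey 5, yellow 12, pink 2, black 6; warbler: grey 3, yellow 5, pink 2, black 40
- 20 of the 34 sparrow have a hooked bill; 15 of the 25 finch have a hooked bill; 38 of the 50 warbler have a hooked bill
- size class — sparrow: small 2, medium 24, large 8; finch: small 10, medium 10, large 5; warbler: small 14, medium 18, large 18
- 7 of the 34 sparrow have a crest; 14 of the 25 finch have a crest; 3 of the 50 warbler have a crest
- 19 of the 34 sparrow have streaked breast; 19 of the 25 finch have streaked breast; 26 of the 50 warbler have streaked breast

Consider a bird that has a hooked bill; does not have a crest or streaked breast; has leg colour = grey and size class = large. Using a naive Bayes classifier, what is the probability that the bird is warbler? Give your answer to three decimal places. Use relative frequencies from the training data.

0.548

sparrow: (34/109) × (5/34) × (20/34) × (8/34) × (27/34) × (15/34) ≈ 0.00222435
finch: (25/109) × (5/25) × (15/25) × (5/25) × (11/25) × (6/25) ≈ 0.000581284
warbler: (50/109) × (3/50) × (38/50) × (18/50) × (47/50) × (24/50) ≈ 0.00339766
P(warbler | x) = 0.00339766 / 0.006203294 ≈ 0.548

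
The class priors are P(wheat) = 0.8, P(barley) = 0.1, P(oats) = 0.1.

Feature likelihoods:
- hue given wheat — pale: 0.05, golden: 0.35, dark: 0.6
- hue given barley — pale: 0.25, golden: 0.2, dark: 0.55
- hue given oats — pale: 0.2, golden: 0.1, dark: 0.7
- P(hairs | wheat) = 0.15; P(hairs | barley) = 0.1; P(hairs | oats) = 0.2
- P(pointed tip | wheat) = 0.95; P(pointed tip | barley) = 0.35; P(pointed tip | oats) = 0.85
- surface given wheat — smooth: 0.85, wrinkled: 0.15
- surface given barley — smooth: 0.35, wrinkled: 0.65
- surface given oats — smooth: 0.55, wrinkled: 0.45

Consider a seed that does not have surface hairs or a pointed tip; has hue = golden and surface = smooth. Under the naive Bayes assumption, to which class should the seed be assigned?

wheat: 0.8 × 0.35 × (1−0.15) × (1−0.95) × 0.85 = 0.010115
barley: 0.1 × 0.2 × (1−0.1) × (1−0.35) × 0.35 = 0.004095
oats: 0.1 × 0.1 × (1−0.2) × (1−0.85) × 0.55 = 0.00066
Highest score → wheat.

wheat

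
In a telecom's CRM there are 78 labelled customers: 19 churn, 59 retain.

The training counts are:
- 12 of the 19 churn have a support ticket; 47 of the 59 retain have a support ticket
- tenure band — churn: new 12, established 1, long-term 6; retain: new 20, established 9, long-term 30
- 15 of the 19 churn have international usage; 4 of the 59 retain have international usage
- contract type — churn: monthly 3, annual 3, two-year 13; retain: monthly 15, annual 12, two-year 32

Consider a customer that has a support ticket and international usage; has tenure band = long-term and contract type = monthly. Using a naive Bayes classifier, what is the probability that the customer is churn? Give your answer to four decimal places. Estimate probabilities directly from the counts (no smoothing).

0.5342

churn: (19/78) × (12/19) × (6/19) × (15/19) × (3/19) ≈ 0.00605605
retain: (59/78) × (47/59) × (30/59) × (4/59) × (15/59) ≈ 0.00528104
P(churn | x) = 0.00605605 / 0.01133709 ≈ 0.5342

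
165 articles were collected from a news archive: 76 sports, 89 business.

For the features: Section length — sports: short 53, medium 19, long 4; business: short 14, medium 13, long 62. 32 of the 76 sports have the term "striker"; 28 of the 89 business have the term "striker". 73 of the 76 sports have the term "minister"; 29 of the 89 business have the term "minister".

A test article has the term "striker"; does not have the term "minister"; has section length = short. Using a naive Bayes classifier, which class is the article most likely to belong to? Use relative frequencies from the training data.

sports: (76/165) × (53/76) × (32/76) × (3/76) ≈ 0.00533871
business: (89/165) × (14/89) × (28/89) × (60/89) ≈ 0.0179959
Highest score → business.

business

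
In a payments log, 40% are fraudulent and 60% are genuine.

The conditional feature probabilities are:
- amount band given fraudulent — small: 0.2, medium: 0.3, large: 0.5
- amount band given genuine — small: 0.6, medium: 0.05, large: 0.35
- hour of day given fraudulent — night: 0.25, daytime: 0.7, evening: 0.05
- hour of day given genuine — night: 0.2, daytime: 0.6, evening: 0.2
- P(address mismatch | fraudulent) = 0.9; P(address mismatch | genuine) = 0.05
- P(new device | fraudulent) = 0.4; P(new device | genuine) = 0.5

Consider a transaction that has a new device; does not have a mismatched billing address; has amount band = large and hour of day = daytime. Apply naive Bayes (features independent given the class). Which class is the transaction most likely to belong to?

genuine

fraudulent: 0.4 × 0.5 × 0.7 × (1−0.9) × 0.4 = 0.0056
genuine: 0.6 × 0.35 × 0.6 × (1−0.05) × 0.5 = 0.05985
Highest score → genuine.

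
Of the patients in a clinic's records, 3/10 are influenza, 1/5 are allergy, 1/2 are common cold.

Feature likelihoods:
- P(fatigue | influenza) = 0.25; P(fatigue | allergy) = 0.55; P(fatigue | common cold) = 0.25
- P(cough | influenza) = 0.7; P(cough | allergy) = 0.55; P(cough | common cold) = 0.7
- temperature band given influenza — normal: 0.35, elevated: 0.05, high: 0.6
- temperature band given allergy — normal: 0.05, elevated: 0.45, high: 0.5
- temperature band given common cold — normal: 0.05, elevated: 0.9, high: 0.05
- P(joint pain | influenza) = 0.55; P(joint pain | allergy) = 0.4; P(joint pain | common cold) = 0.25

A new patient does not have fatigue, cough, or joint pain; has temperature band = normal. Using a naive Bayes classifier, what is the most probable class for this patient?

influenza

influenza: 0.3 × (1−0.25) × (1−0.7) × 0.35 × (1−0.55) = 0.01063125
allergy: 0.2 × (1−0.55) × (1−0.55) × 0.05 × (1−0.4) = 0.001215
common cold: 0.5 × (1−0.25) × (1−0.7) × 0.05 × (1−0.25) = 0.00421875
Highest score → influenza.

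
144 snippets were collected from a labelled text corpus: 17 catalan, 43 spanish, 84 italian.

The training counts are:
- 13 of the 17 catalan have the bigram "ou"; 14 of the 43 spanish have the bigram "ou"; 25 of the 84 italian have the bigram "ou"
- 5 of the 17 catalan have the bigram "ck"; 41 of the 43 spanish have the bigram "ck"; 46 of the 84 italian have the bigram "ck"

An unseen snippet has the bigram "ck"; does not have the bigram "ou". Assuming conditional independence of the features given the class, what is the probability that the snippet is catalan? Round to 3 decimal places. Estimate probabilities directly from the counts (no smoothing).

catalan: (17/144) × (4/17) × (5/17) ≈ 0.00816993
spanish: (43/144) × (29/43) × (41/43) ≈ 0.192022
italian: (84/144) × (59/84) × (46/84) ≈ 0.224372
P(catalan | x) = 0.00816993 / 0.42456393 ≈ 0.019

0.019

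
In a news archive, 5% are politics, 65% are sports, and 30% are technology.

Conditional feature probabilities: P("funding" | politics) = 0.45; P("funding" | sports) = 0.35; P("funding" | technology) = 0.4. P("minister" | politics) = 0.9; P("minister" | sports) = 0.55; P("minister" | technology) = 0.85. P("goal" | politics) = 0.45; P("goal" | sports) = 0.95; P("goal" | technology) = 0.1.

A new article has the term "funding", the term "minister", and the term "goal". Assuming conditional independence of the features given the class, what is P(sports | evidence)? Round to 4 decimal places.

0.8602

politics: 0.05 × 0.45 × 0.9 × 0.45 = 0.0091125
sports: 0.65 × 0.35 × 0.55 × 0.95 = 0.11886875
technology: 0.3 × 0.4 × 0.85 × 0.1 = 0.0102
P(sports | x) = 0.11886875 / 0.13818125 ≈ 0.8602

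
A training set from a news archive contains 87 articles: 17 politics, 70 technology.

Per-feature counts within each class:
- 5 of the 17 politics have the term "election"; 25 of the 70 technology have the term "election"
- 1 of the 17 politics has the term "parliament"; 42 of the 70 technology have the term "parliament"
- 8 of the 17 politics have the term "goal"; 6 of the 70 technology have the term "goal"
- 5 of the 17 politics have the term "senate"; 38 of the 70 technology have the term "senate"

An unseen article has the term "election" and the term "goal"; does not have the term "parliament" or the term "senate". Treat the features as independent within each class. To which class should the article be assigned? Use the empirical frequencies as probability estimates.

politics

politics: (17/87) × (5/17) × (16/17) × (8/17) × (12/17) ≈ 0.0179678
technology: (70/87) × (25/70) × (28/70) × (6/70) × (32/70) ≈ 0.00450387
Highest score → politics.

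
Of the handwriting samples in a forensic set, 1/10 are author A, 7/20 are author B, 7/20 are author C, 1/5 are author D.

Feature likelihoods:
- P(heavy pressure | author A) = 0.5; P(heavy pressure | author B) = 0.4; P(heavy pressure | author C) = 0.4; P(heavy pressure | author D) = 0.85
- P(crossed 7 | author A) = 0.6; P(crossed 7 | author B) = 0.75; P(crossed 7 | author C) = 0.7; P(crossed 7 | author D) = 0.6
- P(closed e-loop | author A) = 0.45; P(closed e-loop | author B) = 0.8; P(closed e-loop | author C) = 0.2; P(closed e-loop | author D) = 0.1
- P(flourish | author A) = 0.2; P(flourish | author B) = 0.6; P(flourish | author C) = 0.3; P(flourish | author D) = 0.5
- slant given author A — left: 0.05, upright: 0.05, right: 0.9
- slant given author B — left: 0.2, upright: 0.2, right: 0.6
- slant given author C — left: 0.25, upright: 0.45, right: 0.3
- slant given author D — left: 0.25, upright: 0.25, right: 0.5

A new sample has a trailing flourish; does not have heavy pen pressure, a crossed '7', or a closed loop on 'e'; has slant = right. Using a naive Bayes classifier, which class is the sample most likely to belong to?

author C

author A: 0.1 × (1−0.5) × (1−0.6) × (1−0.45) × 0.2 × 0.9 = 0.00198
author B: 0.35 × (1−0.4) × (1−0.75) × (1−0.8) × 0.6 × 0.6 = 0.00378
author C: 0.35 × (1−0.4) × (1−0.7) × (1−0.2) × 0.3 × 0.3 = 0.004536
author D: 0.2 × (1−0.85) × (1−0.6) × (1−0.1) × 0.5 × 0.5 = 0.0027
Highest score → author C.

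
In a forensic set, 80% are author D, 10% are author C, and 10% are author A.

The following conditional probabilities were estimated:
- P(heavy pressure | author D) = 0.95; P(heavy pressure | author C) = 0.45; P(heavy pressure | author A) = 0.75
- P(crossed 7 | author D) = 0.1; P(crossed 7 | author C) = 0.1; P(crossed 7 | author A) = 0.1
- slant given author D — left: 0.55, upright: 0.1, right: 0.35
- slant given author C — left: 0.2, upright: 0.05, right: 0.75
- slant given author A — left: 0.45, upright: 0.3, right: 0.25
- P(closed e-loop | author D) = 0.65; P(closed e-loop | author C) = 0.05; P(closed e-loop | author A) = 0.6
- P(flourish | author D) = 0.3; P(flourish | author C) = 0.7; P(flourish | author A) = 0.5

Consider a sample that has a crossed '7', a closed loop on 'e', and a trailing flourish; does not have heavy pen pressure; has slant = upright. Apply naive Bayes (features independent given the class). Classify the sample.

author D: 0.8 × (1−0.95) × 0.1 × 0.1 × 0.65 × 0.3 = 0.000078
author C: 0.1 × (1−0.45) × 0.1 × 0.05 × 0.05 × 0.7 = 0.000009625
author A: 0.1 × (1−0.75) × 0.1 × 0.3 × 0.6 × 0.5 = 0.000225
Highest score → author A.

author A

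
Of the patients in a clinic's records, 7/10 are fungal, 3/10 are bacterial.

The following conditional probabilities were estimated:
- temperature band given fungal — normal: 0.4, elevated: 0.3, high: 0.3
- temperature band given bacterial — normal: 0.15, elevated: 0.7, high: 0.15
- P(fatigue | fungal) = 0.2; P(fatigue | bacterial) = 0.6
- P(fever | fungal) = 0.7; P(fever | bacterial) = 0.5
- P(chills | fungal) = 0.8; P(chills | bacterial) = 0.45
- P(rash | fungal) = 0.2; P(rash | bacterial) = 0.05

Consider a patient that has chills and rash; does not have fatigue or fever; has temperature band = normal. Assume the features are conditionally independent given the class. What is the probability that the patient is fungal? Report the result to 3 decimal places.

fungal: 0.7 × 0.4 × (1−0.2) × (1−0.7) × 0.8 × 0.2 = 0.010752
bacterial: 0.3 × 0.15 × (1−0.6) × (1−0.5) × 0.45 × 0.05 = 0.0002025
P(fungal | x) = 0.010752 / 0.0109545 ≈ 0.982

0.982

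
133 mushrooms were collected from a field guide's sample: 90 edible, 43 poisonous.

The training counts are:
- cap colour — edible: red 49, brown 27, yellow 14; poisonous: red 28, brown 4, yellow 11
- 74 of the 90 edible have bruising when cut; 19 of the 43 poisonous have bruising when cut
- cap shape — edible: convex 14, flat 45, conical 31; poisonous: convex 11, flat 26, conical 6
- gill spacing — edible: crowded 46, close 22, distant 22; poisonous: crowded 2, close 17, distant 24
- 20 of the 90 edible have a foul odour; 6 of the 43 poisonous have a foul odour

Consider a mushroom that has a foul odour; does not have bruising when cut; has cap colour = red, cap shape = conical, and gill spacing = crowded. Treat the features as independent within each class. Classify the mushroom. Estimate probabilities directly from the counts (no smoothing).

edible

edible: (90/133) × (49/90) × (16/90) × (31/90) × (46/90) × (20/90) ≈ 0.00256238
poisonous: (43/133) × (28/43) × (24/43) × (6/43) × (2/43) × (6/43) ≈ 0.000106408
Highest score → edible.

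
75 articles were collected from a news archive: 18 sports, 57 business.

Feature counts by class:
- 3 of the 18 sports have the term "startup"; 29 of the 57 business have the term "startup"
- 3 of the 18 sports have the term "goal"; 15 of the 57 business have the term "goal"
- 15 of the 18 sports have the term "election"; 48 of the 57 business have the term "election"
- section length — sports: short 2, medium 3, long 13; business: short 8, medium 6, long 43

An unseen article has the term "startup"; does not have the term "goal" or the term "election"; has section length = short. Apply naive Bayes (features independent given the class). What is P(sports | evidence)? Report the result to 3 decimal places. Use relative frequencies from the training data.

0.089

sports: (18/75) × (3/18) × (15/18) × (3/18) × (2/18) ≈ 0.000617284
business: (57/75) × (29/57) × (42/57) × (9/57) × (8/57) ≈ 0.00631385
P(sports | x) = 0.000617284 / 0.006931134 ≈ 0.089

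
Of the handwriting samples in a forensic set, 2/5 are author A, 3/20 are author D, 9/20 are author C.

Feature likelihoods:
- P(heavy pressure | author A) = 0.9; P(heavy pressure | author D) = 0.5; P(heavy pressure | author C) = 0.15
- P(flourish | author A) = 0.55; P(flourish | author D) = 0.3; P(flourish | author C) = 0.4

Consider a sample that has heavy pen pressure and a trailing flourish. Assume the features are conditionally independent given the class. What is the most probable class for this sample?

author A

author A: 0.4 × 0.9 × 0.55 = 0.198
author D: 0.15 × 0.5 × 0.3 = 0.0225
author C: 0.45 × 0.15 × 0.4 = 0.027
Highest score → author A.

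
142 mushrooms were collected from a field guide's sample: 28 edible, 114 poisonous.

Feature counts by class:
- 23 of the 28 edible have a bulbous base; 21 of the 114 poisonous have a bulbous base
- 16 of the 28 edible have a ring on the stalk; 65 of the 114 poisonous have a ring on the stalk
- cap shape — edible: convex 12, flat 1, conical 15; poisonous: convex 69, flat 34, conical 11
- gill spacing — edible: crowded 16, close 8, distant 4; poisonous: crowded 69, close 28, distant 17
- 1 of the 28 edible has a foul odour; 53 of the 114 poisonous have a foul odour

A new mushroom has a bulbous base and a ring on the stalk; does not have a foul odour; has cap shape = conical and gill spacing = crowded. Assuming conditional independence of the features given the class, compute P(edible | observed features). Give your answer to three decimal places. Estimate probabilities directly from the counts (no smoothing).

0.912

edible: (28/142) × (23/28) × (16/28) × (15/28) × (16/28) × (27/28) ≈ 0.0273214
poisonous: (114/142) × (21/114) × (65/114) × (11/114) × (69/114) × (61/114) ≈ 0.0026351
P(edible | x) = 0.0273214 / 0.0299565 ≈ 0.912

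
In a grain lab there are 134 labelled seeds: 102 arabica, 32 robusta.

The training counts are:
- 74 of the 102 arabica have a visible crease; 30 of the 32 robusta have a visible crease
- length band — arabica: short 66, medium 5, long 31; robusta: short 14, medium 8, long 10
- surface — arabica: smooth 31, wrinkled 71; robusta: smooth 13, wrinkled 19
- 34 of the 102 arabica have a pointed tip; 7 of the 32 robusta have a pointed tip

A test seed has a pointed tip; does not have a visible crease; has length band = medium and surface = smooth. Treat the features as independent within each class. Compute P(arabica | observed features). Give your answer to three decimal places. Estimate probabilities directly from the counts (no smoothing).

arabica: (102/134) × (28/102) × (5/102) × (31/102) × (34/102) ≈ 0.00103768
robusta: (32/134) × (2/32) × (8/32) × (13/32) × (7/32) ≈ 0.000331594
P(arabica | x) = 0.00103768 / 0.001369274 ≈ 0.758

0.758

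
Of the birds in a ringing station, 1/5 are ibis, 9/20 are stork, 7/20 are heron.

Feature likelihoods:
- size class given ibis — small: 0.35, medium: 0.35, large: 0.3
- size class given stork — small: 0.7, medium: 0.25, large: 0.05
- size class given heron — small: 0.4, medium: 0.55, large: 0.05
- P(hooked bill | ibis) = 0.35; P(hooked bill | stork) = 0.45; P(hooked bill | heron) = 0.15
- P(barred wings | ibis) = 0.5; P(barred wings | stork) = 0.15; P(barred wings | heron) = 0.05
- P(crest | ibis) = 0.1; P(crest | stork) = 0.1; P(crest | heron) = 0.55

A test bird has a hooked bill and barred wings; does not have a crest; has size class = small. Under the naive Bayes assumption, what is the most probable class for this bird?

stork

ibis: 0.2 × 0.35 × 0.35 × 0.5 × (1−0.1) = 0.011025
stork: 0.45 × 0.7 × 0.45 × 0.15 × (1−0.1) = 0.01913625
heron: 0.35 × 0.4 × 0.15 × 0.05 × (1−0.55) = 0.0004725
Highest score → stork.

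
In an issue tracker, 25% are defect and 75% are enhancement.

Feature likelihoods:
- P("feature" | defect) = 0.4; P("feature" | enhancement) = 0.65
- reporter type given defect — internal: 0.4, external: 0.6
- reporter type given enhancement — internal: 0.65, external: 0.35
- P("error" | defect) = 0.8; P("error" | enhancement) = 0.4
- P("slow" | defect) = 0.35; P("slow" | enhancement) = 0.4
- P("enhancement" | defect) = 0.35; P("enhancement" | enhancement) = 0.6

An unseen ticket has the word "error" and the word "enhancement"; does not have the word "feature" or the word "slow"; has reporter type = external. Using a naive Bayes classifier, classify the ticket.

defect: 0.25 × (1−0.4) × 0.6 × 0.8 × (1−0.35) × 0.35 = 0.01638
enhancement: 0.75 × (1−0.65) × 0.35 × 0.4 × (1−0.4) × 0.6 = 0.01323
Highest score → defect.

defect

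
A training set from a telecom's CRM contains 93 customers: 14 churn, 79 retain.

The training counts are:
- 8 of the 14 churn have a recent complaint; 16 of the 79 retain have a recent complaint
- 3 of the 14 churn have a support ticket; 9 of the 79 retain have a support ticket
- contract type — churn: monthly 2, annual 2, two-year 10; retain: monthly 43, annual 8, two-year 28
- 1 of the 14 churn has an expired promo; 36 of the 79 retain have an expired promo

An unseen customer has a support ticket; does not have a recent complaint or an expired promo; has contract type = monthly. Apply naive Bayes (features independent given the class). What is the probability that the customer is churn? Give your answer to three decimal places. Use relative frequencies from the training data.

0.074

churn: (14/93) × (6/14) × (3/14) × (2/14) × (13/14) ≈ 0.00183391
retain: (79/93) × (63/79) × (9/79) × (43/79) × (43/79) ≈ 0.0228642
P(churn | x) = 0.00183391 / 0.02469811 ≈ 0.074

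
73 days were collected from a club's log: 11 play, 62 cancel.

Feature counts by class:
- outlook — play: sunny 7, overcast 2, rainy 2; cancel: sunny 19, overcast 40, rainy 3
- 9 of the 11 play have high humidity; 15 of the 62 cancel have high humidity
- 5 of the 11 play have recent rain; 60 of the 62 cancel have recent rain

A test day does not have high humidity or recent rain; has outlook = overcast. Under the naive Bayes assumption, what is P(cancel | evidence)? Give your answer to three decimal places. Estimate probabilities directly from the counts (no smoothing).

0.831

play: (11/73) × (2/11) × (2/11) × (6/11) ≈ 0.00271708
cancel: (62/73) × (40/62) × (47/62) × (2/62) ≈ 0.0133993
P(cancel | x) = 0.0133993 / 0.01611638 ≈ 0.831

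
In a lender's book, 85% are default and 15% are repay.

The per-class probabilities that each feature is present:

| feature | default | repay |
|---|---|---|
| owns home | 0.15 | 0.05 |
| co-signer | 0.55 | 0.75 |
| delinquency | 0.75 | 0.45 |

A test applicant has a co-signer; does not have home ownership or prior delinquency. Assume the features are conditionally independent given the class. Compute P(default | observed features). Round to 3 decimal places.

default: 0.85 × (1−0.15) × 0.55 × (1−0.75) = 0.09934375
repay: 0.15 × (1−0.05) × 0.75 × (1−0.45) = 0.05878125
P(default | x) = 0.09934375 / 0.158125 ≈ 0.628

0.628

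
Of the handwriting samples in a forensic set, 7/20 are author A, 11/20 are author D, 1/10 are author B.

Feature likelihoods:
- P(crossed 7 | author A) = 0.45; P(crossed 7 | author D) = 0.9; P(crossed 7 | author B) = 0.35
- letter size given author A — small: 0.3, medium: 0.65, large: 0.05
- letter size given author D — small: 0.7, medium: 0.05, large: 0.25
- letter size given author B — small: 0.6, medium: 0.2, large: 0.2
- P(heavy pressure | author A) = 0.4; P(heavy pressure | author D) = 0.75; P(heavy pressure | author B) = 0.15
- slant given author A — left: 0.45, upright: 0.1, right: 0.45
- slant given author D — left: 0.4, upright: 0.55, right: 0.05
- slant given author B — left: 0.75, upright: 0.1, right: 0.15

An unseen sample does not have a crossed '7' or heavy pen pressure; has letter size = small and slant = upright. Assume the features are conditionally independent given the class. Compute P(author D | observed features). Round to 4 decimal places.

0.4385

author A: 0.35 × (1−0.45) × 0.3 × (1−0.4) × 0.1 = 0.003465
author D: 0.55 × (1−0.9) × 0.7 × (1−0.75) × 0.55 = 0.00529375
author B: 0.1 × (1−0.35) × 0.6 × (1−0.15) × 0.1 = 0.003315
P(author D | x) = 0.00529375 / 0.01207375 ≈ 0.4385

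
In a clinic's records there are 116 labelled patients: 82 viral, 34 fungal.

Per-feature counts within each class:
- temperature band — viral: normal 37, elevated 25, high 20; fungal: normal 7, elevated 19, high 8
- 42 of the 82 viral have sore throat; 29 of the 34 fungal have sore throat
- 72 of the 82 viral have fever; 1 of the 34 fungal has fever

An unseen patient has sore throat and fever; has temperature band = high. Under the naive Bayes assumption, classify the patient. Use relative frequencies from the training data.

viral

viral: (82/116) × (20/82) × (42/82) × (72/82) ≈ 0.0775401
fungal: (34/116) × (8/34) × (29/34) × (1/34) ≈ 0.0017301
Highest score → viral.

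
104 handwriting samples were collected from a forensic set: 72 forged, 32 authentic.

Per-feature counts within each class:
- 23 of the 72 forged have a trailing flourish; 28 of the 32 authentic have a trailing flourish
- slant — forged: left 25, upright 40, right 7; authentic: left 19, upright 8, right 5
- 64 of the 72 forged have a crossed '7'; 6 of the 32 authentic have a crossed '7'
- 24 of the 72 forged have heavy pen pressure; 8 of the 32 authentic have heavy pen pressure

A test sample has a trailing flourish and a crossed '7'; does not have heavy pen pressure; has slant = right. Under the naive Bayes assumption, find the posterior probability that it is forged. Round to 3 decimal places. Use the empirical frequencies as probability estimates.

0.683

forged: (72/104) × (23/72) × (7/72) × (64/72) × (48/72) ≈ 0.0127414
authentic: (32/104) × (28/32) × (5/32) × (6/32) × (24/32) ≈ 0.00591572
P(forged | x) = 0.0127414 / 0.01865712 ≈ 0.683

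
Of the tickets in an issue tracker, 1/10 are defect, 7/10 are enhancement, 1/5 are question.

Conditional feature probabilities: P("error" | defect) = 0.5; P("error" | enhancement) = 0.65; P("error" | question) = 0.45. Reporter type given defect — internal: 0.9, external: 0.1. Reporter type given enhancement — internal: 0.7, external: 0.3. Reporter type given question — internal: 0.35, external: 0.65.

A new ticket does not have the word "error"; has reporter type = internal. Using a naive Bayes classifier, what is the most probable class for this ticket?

defect: 0.1 × (1−0.5) × 0.9 = 0.045
enhancement: 0.7 × (1−0.65) × 0.7 = 0.1715
question: 0.2 × (1−0.45) × 0.35 = 0.0385
Highest score → enhancement.

enhancement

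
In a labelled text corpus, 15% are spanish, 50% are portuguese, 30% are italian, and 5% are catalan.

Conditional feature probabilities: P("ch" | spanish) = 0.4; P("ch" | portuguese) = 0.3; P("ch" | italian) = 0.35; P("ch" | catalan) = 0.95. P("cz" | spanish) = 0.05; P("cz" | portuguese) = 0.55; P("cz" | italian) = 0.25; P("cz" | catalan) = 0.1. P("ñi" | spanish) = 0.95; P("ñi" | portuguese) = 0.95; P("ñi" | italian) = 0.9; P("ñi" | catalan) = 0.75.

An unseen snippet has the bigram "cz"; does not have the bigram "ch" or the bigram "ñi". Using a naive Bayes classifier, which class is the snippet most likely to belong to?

portuguese

spanish: 0.15 × (1−0.4) × 0.05 × (1−0.95) = 0.000225
portuguese: 0.5 × (1−0.3) × 0.55 × (1−0.95) = 0.009625
italian: 0.3 × (1−0.35) × 0.25 × (1−0.9) = 0.004875
catalan: 0.05 × (1−0.95) × 0.1 × (1−0.75) = 0.0000625
Highest score → portuguese.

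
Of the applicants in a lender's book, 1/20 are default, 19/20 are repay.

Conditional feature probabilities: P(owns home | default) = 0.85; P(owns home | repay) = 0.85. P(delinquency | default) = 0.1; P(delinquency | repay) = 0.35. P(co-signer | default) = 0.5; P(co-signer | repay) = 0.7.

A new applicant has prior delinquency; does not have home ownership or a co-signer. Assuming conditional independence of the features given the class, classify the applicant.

default: 0.05 × (1−0.85) × 0.1 × (1−0.5) = 0.000375
repay: 0.95 × (1−0.85) × 0.35 × (1−0.7) = 0.0149625
Highest score → repay.

repay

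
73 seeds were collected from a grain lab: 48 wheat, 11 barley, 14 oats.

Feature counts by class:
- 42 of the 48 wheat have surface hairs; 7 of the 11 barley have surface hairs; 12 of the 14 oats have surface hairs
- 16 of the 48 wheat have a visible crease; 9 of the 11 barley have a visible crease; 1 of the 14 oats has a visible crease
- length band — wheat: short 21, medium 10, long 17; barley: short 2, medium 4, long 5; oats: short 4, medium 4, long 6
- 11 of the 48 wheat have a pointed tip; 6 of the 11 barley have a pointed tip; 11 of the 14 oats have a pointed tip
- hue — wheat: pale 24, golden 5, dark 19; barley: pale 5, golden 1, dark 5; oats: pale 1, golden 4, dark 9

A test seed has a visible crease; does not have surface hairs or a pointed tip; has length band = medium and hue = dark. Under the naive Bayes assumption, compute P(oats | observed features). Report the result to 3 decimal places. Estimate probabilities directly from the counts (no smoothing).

0.015

wheat: (48/73) × (6/48) × (16/48) × (10/48) × (37/48) × (19/48) ≈ 0.00174156
barley: (11/73) × (4/11) × (9/11) × (4/11) × (5/11) × (5/11) ≈ 0.00336829
oats: (14/73) × (2/14) × (1/14) × (4/14) × (3/14) × (9/14) ≈ 0.0000770227
P(oats | x) = 0.0000770227 / 0.0051868727 ≈ 0.015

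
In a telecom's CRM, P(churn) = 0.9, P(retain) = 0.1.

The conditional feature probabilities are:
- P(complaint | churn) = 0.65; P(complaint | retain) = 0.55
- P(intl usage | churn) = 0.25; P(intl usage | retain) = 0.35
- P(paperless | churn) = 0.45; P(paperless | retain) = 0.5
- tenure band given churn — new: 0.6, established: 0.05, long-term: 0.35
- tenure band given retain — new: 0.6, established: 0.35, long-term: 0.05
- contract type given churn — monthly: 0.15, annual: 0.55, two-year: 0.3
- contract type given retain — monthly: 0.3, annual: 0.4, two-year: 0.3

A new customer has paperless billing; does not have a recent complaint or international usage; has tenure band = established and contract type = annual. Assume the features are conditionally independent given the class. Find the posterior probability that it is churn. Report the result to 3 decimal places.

0.588

churn: 0.9 × (1−0.65) × (1−0.25) × 0.45 × 0.05 × 0.55 = 0.00292359375
retain: 0.1 × (1−0.55) × (1−0.35) × 0.5 × 0.35 × 0.4 = 0.0020475
P(churn | x) = 0.00292359375 / 0.00497109375 ≈ 0.588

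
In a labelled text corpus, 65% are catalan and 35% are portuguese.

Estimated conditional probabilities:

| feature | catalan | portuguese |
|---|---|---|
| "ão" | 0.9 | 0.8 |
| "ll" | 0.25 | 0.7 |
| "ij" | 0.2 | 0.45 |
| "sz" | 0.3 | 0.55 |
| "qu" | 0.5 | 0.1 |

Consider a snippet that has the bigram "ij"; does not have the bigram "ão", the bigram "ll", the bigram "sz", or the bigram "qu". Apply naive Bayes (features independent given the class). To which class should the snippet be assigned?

portuguese

catalan: 0.65 × (1−0.9) × (1−0.25) × 0.2 × (1−0.3) × (1−0.5) = 0.0034125
portuguese: 0.35 × (1−0.8) × (1−0.7) × 0.45 × (1−0.55) × (1−0.1) = 0.00382725
Highest score → portuguese.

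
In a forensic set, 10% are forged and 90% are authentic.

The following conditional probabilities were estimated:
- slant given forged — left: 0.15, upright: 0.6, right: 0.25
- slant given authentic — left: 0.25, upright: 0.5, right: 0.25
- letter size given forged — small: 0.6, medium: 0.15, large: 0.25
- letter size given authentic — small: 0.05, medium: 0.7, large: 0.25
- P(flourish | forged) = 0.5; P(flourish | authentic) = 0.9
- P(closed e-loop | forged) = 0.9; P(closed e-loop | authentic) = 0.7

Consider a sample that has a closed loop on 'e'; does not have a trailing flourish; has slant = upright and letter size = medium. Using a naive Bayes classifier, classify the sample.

authentic

forged: 0.1 × 0.6 × 0.15 × (1−0.5) × 0.9 = 0.00405
authentic: 0.9 × 0.5 × 0.7 × (1−0.9) × 0.7 = 0.02205
Highest score → authentic.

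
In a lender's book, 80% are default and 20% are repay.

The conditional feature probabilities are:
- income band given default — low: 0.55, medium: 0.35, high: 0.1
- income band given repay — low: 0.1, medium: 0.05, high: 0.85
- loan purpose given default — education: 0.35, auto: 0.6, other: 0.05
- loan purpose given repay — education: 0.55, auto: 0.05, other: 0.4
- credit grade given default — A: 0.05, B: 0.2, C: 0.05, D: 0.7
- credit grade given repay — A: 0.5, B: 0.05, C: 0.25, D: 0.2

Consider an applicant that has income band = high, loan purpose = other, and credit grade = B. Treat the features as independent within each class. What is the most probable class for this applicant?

default: 0.8 × 0.1 × 0.05 × 0.2 = 0.0008
repay: 0.2 × 0.85 × 0.4 × 0.05 = 0.0034
Highest score → repay.

repay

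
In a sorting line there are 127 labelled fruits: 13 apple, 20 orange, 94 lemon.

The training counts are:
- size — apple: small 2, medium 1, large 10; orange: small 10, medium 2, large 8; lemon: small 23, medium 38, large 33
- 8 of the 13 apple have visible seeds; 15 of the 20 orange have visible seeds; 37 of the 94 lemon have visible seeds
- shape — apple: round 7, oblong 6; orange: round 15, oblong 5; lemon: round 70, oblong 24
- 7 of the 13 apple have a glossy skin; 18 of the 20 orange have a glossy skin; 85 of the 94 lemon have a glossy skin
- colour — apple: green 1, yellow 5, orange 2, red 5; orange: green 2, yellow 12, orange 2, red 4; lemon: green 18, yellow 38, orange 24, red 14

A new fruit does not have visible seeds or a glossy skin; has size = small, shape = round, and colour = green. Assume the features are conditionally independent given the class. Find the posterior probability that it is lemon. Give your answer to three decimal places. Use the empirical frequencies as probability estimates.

0.851

apple: (13/127) × (2/13) × (5/13) × (7/13) × (6/13) × (1/13) ≈ 0.00011579
orange: (20/127) × (10/20) × (5/20) × (15/20) × (2/20) × (2/20) ≈ 0.000147638
lemon: (94/127) × (23/94) × (57/94) × (70/94) × (9/94) × (18/94) ≈ 0.00149934
P(lemon | x) = 0.00149934 / 0.001762768 ≈ 0.851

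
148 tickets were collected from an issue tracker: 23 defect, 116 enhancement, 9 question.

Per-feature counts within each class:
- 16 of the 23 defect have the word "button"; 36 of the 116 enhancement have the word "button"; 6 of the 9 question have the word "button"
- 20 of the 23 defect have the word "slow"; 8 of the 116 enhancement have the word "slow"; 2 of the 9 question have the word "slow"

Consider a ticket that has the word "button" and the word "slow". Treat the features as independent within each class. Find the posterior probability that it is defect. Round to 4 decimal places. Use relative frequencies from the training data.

0.7848

defect: (23/148) × (16/23) × (20/23) ≈ 0.0940071
enhancement: (116/148) × (36/116) × (8/116) ≈ 0.0167754
question: (9/148) × (6/9) × (2/9) ≈ 0.00900901
P(defect | x) = 0.0940071 / 0.11979151 ≈ 0.7848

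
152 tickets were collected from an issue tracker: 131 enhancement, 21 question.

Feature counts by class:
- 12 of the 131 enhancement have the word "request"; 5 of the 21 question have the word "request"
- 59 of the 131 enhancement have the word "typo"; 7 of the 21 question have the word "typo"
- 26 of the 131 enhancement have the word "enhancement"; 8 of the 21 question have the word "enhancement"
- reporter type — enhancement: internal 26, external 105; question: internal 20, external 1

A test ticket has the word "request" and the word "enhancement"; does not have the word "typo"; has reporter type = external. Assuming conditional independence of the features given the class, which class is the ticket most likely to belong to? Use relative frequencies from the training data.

enhancement: (131/152) × (12/131) × (72/131) × (26/131) × (105/131) ≈ 0.0069027
question: (21/152) × (5/21) × (14/21) × (8/21) × (1/21) ≈ 0.00039782
Highest score → enhancement.

enhancement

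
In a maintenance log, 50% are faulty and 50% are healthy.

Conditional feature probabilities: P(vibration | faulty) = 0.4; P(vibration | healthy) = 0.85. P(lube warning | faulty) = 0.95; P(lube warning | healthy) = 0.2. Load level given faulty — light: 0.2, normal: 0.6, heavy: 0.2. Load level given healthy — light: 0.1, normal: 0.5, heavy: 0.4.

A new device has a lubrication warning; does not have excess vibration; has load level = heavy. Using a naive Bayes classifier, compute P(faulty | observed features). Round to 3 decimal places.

0.905

faulty: 0.5 × (1−0.4) × 0.95 × 0.2 = 0.057
healthy: 0.5 × (1−0.85) × 0.2 × 0.4 = 0.006
P(faulty | x) = 0.057 / 0.063 ≈ 0.905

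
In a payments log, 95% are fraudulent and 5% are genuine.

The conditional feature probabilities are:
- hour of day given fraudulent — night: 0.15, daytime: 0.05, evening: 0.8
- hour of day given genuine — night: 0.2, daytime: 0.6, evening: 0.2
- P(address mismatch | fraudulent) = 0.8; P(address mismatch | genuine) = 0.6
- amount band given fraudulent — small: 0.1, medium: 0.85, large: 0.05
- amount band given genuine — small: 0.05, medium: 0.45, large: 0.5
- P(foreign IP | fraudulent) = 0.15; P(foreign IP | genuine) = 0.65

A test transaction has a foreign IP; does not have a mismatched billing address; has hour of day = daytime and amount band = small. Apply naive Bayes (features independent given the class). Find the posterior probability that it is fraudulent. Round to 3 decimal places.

fraudulent: 0.95 × 0.05 × (1−0.8) × 0.1 × 0.15 = 0.0001425
genuine: 0.05 × 0.6 × (1−0.6) × 0.05 × 0.65 = 0.00039
P(fraudulent | x) = 0.0001425 / 0.0005325 ≈ 0.268

0.268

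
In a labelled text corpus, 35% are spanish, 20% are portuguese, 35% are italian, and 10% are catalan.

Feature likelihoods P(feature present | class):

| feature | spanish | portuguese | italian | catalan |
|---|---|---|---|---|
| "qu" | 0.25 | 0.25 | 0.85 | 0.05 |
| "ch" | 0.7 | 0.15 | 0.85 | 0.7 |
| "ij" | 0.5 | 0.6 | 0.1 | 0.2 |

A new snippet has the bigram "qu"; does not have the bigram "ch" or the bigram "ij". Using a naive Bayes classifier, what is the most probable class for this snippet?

italian

spanish: 0.35 × 0.25 × (1−0.7) × (1−0.5) = 0.013125
portuguese: 0.2 × 0.25 × (1−0.15) × (1−0.6) = 0.017
italian: 0.35 × 0.85 × (1−0.85) × (1−0.1) = 0.0401625
catalan: 0.1 × 0.05 × (1−0.7) × (1−0.2) = 0.0012
Highest score → italian.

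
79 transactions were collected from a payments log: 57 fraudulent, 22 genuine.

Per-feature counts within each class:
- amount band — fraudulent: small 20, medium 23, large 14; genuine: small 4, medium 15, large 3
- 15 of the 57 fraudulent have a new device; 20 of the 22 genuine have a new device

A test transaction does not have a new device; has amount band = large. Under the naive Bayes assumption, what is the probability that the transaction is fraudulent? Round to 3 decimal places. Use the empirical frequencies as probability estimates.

0.974

fraudulent: (57/79) × (14/57) × (42/57) ≈ 0.13058
genuine: (22/79) × (3/22) × (2/22) ≈ 0.00345224
P(fraudulent | x) = 0.13058 / 0.13403224 ≈ 0.974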